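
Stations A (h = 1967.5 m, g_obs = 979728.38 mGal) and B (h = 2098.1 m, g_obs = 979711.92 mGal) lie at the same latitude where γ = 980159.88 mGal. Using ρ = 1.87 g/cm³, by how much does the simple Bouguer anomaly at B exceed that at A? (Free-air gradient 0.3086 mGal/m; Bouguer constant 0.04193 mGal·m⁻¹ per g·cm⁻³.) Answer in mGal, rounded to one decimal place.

13.6

Δg_SB(A) = 979728.38 − 980159.88 + 0.3086×1967.5 − 0.04193×1.87×1967.5 = 21.40 mGal
Δg_SB(B) = 979711.92 − 980159.88 + 0.3086×2098.1 − 0.04193×1.87×2098.1 = 35.00 mGal
Difference = 35.00 − (21.40) = 13.60 mGal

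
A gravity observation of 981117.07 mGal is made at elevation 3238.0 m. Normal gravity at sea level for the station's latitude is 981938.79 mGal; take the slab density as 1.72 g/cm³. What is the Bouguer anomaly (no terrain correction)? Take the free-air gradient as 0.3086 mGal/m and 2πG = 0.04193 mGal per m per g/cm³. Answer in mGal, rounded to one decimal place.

-56.0

Free-air correction = 0.3086 × 3238.0 = 999.25 mGal
Free-air anomaly = 981117.07 − 981938.79 + (999.25) = 177.53 mGal
Bouguer slab correction = 0.04193 × 1.72 × 3238.0 = 233.52 mGal
Simple Bouguer anomaly = 177.53 − (233.52) = -55.99 mGal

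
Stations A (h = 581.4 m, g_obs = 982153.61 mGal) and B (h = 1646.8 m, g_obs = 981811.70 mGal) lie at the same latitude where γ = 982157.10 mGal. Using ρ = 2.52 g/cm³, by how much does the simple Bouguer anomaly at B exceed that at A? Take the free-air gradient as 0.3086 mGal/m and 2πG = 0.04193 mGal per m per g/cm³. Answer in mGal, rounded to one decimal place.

-125.7

Δg_SB(A) = 982153.61 − 982157.10 + 0.3086×581.4 − 0.04193×2.52×581.4 = 114.50 mGal
Δg_SB(B) = 981811.70 − 982157.10 + 0.3086×1646.8 − 0.04193×2.52×1646.8 = -11.20 mGal
Difference = -11.20 − (114.50) = -125.70 mGal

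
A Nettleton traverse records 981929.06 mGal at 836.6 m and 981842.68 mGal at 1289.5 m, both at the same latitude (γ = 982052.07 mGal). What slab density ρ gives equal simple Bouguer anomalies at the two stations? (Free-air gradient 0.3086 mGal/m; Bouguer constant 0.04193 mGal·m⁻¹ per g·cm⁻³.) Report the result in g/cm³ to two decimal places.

2.81

Δg_obs = 981842.68 − 981929.06 = -86.38 mGal over Δh = 1289.5 − 836.6 = 452.9 m
Equal Bouguer anomalies ⇒ Δg_obs + (0.3086 − 0.04193ρ)·Δh = 0
0.3086 − 0.04193ρ = −Δg_obs/Δh = 0.19073
ρ = (0.3086 − 0.19073) / 0.04193 = 2.81 g/cm³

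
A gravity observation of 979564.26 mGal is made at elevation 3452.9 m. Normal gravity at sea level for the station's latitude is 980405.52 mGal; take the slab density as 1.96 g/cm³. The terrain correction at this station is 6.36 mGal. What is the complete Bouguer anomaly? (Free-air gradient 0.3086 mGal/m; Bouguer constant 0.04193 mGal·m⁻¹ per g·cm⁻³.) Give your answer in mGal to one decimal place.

Free-air correction = 0.3086 × 3452.9 = 1065.56 mGal
Free-air anomaly = 979564.26 − 980405.52 + (1065.56) = 224.30 mGal
Bouguer slab correction = 0.04193 × 1.96 × 3452.9 = 283.77 mGal
Simple Bouguer anomaly = 224.30 − (283.77) = -59.47 mGal
Complete Bouguer anomaly = -59.47 + 6.36 = -53.11 mGal

-53.1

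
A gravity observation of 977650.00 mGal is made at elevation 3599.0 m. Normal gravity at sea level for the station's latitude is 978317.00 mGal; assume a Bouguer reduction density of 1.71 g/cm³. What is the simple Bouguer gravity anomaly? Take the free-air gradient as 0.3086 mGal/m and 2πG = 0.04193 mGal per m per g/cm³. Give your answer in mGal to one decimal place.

185.6

Free-air correction = 0.3086 × 3599.0 = 1110.65 mGal
Free-air anomaly = 977650.00 − 978317.00 + (1110.65) = 443.65 mGal
Bouguer slab correction = 0.04193 × 1.71 × 3599.0 = 258.05 mGal
Simple Bouguer anomaly = 443.65 − (258.05) = 185.60 mGal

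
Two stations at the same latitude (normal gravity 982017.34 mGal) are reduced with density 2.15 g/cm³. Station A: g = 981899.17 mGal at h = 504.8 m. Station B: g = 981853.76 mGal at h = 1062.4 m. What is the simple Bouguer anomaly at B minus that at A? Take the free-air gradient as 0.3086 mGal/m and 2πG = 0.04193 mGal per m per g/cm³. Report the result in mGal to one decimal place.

76.4

Δg_SB(A) = 981899.17 − 982017.34 + 0.3086×504.8 − 0.04193×2.15×504.8 = -7.90 mGal
Δg_SB(B) = 981853.76 − 982017.34 + 0.3086×1062.4 − 0.04193×2.15×1062.4 = 68.50 mGal
Difference = 68.50 − (-7.90) = 76.40 mGal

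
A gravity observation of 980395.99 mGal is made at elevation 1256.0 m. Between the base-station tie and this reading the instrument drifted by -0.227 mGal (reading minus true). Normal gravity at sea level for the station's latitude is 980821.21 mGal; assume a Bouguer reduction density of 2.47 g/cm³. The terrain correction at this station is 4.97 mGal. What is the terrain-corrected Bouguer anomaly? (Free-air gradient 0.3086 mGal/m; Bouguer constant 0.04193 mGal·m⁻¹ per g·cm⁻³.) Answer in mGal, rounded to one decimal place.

Drift-corrected reading = 980395.99 − (-0.227) = 980396.217 mGal
Free-air correction = 0.3086 × 1256.0 = 387.60 mGal
Free-air anomaly = 980396.217 − 980821.21 + (387.60) = -37.393 mGal
Bouguer slab correction = 0.04193 × 2.47 × 1256.0 = 130.08 mGal
Simple Bouguer anomaly = -37.393 − (130.08) = -167.473 mGal
Complete Bouguer anomaly = -167.473 + 4.97 = -162.503 mGal

-162.5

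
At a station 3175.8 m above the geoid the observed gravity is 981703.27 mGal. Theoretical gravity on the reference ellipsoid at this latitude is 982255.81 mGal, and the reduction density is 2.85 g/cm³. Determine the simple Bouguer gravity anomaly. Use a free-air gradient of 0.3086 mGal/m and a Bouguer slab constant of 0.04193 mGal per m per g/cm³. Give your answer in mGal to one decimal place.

Free-air correction = 0.3086 × 3175.8 = 980.05 mGal
Free-air anomaly = 981703.27 − 982255.81 + (980.05) = 427.51 mGal
Bouguer slab correction = 0.04193 × 2.85 × 3175.8 = 379.51 mGal
Simple Bouguer anomaly = 427.51 − (379.51) = 48.00 mGal

48.0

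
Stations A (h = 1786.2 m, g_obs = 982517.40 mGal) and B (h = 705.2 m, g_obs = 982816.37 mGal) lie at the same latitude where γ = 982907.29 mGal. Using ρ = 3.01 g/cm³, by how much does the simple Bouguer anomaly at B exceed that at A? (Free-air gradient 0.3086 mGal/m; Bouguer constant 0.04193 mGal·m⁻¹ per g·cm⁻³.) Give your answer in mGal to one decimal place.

101.8

Δg_SB(A) = 982517.40 − 982907.29 + 0.3086×1786.2 − 0.04193×3.01×1786.2 = -64.10 mGal
Δg_SB(B) = 982816.37 − 982907.29 + 0.3086×705.2 − 0.04193×3.01×705.2 = 37.70 mGal
Difference = 37.70 − (-64.10) = 101.80 mGal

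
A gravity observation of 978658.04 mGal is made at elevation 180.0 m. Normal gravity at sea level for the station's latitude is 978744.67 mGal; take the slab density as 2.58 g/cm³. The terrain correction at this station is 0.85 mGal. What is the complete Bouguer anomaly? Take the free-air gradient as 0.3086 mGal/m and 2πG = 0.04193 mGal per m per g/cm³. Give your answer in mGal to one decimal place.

Free-air correction = 0.3086 × 180.0 = 55.55 mGal
Free-air anomaly = 978658.04 − 978744.67 + (55.55) = -31.08 mGal
Bouguer slab correction = 0.04193 × 2.58 × 180.0 = 19.47 mGal
Simple Bouguer anomaly = -31.08 − (19.47) = -50.55 mGal
Complete Bouguer anomaly = -50.55 + 0.85 = -49.70 mGal

-49.7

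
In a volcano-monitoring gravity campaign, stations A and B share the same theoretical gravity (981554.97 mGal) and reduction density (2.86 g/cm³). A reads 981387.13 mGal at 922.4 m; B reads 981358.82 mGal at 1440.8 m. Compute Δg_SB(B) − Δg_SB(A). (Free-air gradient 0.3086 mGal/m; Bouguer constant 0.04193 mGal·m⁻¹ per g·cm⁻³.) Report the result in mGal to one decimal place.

Δg_SB(A) = 981387.13 − 981554.97 + 0.3086×922.4 − 0.04193×2.86×922.4 = 6.20 mGal
Δg_SB(B) = 981358.82 − 981554.97 + 0.3086×1440.8 − 0.04193×2.86×1440.8 = 75.70 mGal
Difference = 75.70 − (6.20) = 69.50 mGal

69.5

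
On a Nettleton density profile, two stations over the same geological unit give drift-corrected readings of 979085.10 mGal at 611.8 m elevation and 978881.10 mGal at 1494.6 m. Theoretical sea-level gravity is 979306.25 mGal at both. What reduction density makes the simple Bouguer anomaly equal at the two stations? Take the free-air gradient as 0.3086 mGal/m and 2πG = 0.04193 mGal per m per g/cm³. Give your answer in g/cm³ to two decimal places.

Δg_obs = 978881.10 − 979085.10 = -204.00 mGal over Δh = 1494.6 − 611.8 = 882.8 m
Equal Bouguer anomalies ⇒ Δg_obs + (0.3086 − 0.04193ρ)·Δh = 0
0.3086 − 0.04193ρ = −Δg_obs/Δh = 0.23108
ρ = (0.3086 − 0.23108) / 0.04193 = 1.85 g/cm³

1.85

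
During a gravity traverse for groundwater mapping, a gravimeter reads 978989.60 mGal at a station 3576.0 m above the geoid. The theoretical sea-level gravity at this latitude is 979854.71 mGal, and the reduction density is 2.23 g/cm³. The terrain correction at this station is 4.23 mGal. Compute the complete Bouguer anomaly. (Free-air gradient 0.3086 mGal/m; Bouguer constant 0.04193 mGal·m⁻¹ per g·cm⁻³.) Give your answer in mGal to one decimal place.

Free-air correction = 0.3086 × 3576.0 = 1103.55 mGal
Free-air anomaly = 978989.60 − 979854.71 + (1103.55) = 238.44 mGal
Bouguer slab correction = 0.04193 × 2.23 × 3576.0 = 334.37 mGal
Simple Bouguer anomaly = 238.44 − (334.37) = -95.93 mGal
Complete Bouguer anomaly = -95.93 + 4.23 = -91.70 mGal

-91.7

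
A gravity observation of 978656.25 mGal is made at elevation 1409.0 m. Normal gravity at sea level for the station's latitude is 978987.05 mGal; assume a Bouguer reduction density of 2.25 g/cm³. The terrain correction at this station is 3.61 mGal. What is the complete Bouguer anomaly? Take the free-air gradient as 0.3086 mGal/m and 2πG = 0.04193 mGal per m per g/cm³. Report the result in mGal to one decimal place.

Free-air correction = 0.3086 × 1409.0 = 434.82 mGal
Free-air anomaly = 978656.25 − 978987.05 + (434.82) = 104.02 mGal
Bouguer slab correction = 0.04193 × 2.25 × 1409.0 = 132.93 mGal
Simple Bouguer anomaly = 104.02 − (132.93) = -28.91 mGal
Complete Bouguer anomaly = -28.91 + 3.61 = -25.30 mGal

-25.3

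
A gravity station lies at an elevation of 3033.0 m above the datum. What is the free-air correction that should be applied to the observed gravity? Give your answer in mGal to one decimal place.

Free-air correction = 0.3086 × 3033.0 = 936.0 mGal

936.0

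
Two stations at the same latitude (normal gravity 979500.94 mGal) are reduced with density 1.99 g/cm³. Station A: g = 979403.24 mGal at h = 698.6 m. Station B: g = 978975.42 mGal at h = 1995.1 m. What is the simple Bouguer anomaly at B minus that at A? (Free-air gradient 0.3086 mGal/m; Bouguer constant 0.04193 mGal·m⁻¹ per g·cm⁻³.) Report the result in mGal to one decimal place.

Δg_SB(A) = 979403.24 − 979500.94 + 0.3086×698.6 − 0.04193×1.99×698.6 = 59.60 mGal
Δg_SB(B) = 978975.42 − 979500.94 + 0.3086×1995.1 − 0.04193×1.99×1995.1 = -76.30 mGal
Difference = -76.30 − (59.60) = -135.90 mGal

-135.9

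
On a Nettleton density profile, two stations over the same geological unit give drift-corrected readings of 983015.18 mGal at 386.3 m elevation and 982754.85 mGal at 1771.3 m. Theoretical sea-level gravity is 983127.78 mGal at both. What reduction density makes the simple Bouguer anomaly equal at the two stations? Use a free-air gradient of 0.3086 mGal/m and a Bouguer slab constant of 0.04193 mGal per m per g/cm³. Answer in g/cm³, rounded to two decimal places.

Δg_obs = 982754.85 − 983015.18 = -260.33 mGal over Δh = 1771.3 − 386.3 = 1385.0 m
Equal Bouguer anomalies ⇒ Δg_obs + (0.3086 − 0.04193ρ)·Δh = 0
0.3086 − 0.04193ρ = −Δg_obs/Δh = 0.18796
ρ = (0.3086 − 0.18796) / 0.04193 = 2.88 g/cm³

2.88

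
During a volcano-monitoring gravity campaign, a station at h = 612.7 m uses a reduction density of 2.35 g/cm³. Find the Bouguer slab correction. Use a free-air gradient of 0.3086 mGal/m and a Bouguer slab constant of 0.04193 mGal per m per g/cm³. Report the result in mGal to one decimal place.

60.4

Bouguer slab correction = 0.04193 × 2.35 × 612.7 = 60.4 mGal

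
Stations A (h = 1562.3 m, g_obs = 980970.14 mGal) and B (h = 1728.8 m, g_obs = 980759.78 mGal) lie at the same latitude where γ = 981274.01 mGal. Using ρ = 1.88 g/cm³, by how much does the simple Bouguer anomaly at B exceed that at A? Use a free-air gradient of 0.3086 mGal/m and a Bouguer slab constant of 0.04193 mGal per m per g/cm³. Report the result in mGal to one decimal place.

Δg_SB(A) = 980970.14 − 981274.01 + 0.3086×1562.3 − 0.04193×1.88×1562.3 = 55.10 mGal
Δg_SB(B) = 980759.78 − 981274.01 + 0.3086×1728.8 − 0.04193×1.88×1728.8 = -117.00 mGal
Difference = -117.00 − (55.10) = -172.10 mGal

-172.1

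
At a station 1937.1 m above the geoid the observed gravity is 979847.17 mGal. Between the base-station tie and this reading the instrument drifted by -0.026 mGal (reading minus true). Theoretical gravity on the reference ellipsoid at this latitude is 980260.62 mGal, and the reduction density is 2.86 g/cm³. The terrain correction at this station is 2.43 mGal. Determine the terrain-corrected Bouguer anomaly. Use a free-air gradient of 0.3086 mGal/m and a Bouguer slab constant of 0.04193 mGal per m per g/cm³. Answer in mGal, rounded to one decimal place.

-45.5

Drift-corrected reading = 979847.17 − (-0.026) = 979847.196 mGal
Free-air correction = 0.3086 × 1937.1 = 597.79 mGal
Free-air anomaly = 979847.196 − 980260.62 + (597.79) = 184.366 mGal
Bouguer slab correction = 0.04193 × 2.86 × 1937.1 = 232.30 mGal
Simple Bouguer anomaly = 184.366 − (232.30) = -47.934 mGal
Complete Bouguer anomaly = -47.934 + 2.43 = -45.504 mGal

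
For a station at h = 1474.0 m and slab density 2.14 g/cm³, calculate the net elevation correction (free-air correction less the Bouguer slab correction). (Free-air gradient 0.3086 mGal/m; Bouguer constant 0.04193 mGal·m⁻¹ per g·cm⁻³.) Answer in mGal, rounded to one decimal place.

322.6

Combined gradient = 0.3086 − 0.04193 × 2.14 = 0.2188698 mGal/m
Combined elevation correction = 0.2188698 × 1474.0 = 322.6 mGal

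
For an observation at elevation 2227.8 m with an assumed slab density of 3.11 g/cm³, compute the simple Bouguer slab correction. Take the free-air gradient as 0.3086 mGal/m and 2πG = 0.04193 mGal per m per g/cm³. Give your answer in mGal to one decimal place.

290.5

Bouguer slab correction = 0.04193 × 3.11 × 2227.8 = 290.5 mGal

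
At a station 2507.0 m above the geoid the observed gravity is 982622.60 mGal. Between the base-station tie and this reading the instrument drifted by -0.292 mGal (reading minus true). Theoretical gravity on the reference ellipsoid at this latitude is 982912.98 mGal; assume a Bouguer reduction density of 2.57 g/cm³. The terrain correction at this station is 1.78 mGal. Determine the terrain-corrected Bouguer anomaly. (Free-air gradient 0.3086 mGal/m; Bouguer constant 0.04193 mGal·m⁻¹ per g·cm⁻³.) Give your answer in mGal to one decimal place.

215.2

Drift-corrected reading = 982622.60 − (-0.292) = 982622.892 mGal
Free-air correction = 0.3086 × 2507.0 = 773.66 mGal
Free-air anomaly = 982622.892 − 982912.98 + (773.66) = 483.572 mGal
Bouguer slab correction = 0.04193 × 2.57 × 2507.0 = 270.15 mGal
Simple Bouguer anomaly = 483.572 − (270.15) = 213.422 mGal
Complete Bouguer anomaly = 213.422 + 1.78 = 215.202 mGal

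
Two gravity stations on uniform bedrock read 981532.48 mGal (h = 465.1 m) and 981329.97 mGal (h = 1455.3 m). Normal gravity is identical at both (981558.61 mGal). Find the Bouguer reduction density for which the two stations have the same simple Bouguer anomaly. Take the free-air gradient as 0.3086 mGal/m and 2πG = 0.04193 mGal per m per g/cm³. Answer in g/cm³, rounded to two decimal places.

2.48

Δg_obs = 981329.97 − 981532.48 = -202.51 mGal over Δh = 1455.3 − 465.1 = 990.2 m
Equal Bouguer anomalies ⇒ Δg_obs + (0.3086 − 0.04193ρ)·Δh = 0
0.3086 − 0.04193ρ = −Δg_obs/Δh = 0.20451
ρ = (0.3086 − 0.20451) / 0.04193 = 2.48 g/cm³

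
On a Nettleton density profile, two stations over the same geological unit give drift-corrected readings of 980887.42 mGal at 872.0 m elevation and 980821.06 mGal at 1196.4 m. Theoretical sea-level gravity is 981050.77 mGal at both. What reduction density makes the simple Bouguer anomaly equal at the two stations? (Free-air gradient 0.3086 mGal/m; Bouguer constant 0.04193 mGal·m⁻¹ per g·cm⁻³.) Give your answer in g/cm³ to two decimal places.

Δg_obs = 980821.06 − 980887.42 = -66.36 mGal over Δh = 1196.4 − 872.0 = 324.4 m
Equal Bouguer anomalies ⇒ Δg_obs + (0.3086 − 0.04193ρ)·Δh = 0
0.3086 − 0.04193ρ = −Δg_obs/Δh = 0.20456
ρ = (0.3086 − 0.20456) / 0.04193 = 2.48 g/cm³

2.48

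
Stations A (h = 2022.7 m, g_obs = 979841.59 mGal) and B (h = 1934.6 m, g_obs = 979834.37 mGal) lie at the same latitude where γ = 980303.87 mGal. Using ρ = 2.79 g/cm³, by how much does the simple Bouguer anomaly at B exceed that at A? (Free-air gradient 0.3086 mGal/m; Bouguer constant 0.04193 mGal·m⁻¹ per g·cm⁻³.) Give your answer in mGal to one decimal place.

-24.1

Δg_SB(A) = 979841.59 − 980303.87 + 0.3086×2022.7 − 0.04193×2.79×2022.7 = -74.70 mGal
Δg_SB(B) = 979834.37 − 980303.87 + 0.3086×1934.6 − 0.04193×2.79×1934.6 = -98.80 mGal
Difference = -98.80 − (-74.70) = -24.10 mGal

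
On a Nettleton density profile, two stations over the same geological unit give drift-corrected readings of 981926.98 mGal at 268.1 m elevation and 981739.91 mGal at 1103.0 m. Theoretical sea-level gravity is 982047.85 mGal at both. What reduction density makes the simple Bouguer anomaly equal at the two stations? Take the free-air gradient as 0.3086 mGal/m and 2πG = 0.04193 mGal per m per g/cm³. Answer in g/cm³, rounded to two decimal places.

2.02

Δg_obs = 981739.91 − 981926.98 = -187.07 mGal over Δh = 1103.0 − 268.1 = 834.9 m
Equal Bouguer anomalies ⇒ Δg_obs + (0.3086 − 0.04193ρ)·Δh = 0
0.3086 − 0.04193ρ = −Δg_obs/Δh = 0.22406
ρ = (0.3086 − 0.22406) / 0.04193 = 2.02 g/cm³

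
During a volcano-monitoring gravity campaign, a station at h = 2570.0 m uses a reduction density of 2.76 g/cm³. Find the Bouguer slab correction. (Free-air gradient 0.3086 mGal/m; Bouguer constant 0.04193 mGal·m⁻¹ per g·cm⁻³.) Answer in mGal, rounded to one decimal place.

Bouguer slab correction = 0.04193 × 2.76 × 2570.0 = 297.4 mGal

297.4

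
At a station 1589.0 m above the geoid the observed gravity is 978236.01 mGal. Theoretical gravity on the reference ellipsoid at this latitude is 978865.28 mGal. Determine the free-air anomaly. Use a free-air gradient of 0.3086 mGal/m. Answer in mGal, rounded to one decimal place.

-138.9

Free-air correction = 0.3086 × 1589.0 = 490.37 mGal
Free-air anomaly = 978236.01 − 978865.28 + (490.37) = -138.90 mGal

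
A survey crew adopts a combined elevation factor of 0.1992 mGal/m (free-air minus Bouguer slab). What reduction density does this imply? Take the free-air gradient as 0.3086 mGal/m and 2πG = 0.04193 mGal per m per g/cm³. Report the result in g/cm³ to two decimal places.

2.61

0.1992 = 0.3086 − 0.04193 × ρ
ρ = (0.3086 − 0.1992) / 0.04193 = 2.61 g/cm³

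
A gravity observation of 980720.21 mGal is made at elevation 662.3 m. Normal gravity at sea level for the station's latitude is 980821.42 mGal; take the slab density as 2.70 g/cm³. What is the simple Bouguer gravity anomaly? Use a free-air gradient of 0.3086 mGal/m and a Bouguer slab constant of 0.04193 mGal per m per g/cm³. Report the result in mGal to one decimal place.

Free-air correction = 0.3086 × 662.3 = 204.39 mGal
Free-air anomaly = 980720.21 − 980821.42 + (204.39) = 103.18 mGal
Bouguer slab correction = 0.04193 × 2.70 × 662.3 = 74.98 mGal
Simple Bouguer anomaly = 103.18 − (74.98) = 28.20 mGal

28.2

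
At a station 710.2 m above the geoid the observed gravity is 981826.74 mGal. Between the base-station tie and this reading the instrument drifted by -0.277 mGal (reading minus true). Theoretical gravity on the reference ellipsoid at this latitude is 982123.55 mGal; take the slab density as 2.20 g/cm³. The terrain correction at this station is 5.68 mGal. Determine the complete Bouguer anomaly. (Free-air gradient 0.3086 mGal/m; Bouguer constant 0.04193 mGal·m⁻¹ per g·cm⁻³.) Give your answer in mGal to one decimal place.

Drift-corrected reading = 981826.74 − (-0.277) = 981827.017 mGal
Free-air correction = 0.3086 × 710.2 = 219.17 mGal
Free-air anomaly = 981827.017 − 982123.55 + (219.17) = -77.363 mGal
Bouguer slab correction = 0.04193 × 2.20 × 710.2 = 65.51 mGal
Simple Bouguer anomaly = -77.363 − (65.51) = -142.873 mGal
Complete Bouguer anomaly = -142.873 + 5.68 = -137.193 mGal

-137.2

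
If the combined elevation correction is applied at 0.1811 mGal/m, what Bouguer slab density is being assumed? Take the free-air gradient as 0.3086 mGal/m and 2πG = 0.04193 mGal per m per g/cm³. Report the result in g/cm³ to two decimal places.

0.1811 = 0.3086 − 0.04193 × ρ
ρ = (0.3086 − 0.1811) / 0.04193 = 3.04 g/cm³

3.04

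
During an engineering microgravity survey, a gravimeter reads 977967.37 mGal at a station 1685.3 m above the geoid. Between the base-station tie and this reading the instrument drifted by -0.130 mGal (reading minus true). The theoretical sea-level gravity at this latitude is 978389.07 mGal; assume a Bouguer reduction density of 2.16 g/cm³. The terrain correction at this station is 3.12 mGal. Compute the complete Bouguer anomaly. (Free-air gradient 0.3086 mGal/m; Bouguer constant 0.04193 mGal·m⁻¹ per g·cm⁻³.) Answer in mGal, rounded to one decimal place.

-51.0

Drift-corrected reading = 977967.37 − (-0.130) = 977967.500 mGal
Free-air correction = 0.3086 × 1685.3 = 520.08 mGal
Free-air anomaly = 977967.500 − 978389.07 + (520.08) = 98.510 mGal
Bouguer slab correction = 0.04193 × 2.16 × 1685.3 = 152.64 mGal
Simple Bouguer anomaly = 98.510 − (152.64) = -54.130 mGal
Complete Bouguer anomaly = -54.130 + 3.12 = -51.010 mGal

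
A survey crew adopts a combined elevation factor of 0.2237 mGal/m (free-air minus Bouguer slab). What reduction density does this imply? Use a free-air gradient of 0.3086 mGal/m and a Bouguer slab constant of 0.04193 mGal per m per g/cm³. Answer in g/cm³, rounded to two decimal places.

0.2237 = 0.3086 − 0.04193 × ρ
ρ = (0.3086 − 0.2237) / 0.04193 = 2.02 g/cm³

2.02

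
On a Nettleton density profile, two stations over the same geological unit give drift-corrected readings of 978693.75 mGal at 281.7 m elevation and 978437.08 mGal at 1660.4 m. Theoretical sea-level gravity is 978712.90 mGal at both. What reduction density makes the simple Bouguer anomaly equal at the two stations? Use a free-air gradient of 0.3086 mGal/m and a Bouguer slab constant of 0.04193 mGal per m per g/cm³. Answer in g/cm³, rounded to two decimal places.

Δg_obs = 978437.08 − 978693.75 = -256.67 mGal over Δh = 1660.4 − 281.7 = 1378.7 m
Equal Bouguer anomalies ⇒ Δg_obs + (0.3086 − 0.04193ρ)·Δh = 0
0.3086 − 0.04193ρ = −Δg_obs/Δh = 0.18617
ρ = (0.3086 − 0.18617) / 0.04193 = 2.92 g/cm³

2.92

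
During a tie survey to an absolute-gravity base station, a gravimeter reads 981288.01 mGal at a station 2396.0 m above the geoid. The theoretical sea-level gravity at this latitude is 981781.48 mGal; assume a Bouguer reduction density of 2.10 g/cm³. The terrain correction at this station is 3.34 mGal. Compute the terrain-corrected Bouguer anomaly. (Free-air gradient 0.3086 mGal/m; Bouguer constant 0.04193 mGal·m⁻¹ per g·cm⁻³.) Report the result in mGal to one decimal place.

Free-air correction = 0.3086 × 2396.0 = 739.41 mGal
Free-air anomaly = 981288.01 − 981781.48 + (739.41) = 245.94 mGal
Bouguer slab correction = 0.04193 × 2.10 × 2396.0 = 210.97 mGal
Simple Bouguer anomaly = 245.94 − (210.97) = 34.97 mGal
Complete Bouguer anomaly = 34.97 + 3.34 = 38.31 mGal

38.3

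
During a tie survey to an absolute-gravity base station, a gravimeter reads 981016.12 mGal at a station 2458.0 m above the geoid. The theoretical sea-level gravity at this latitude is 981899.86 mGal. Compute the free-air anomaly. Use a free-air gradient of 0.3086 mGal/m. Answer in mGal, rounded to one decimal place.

Free-air correction = 0.3086 × 2458.0 = 758.54 mGal
Free-air anomaly = 981016.12 − 981899.86 + (758.54) = -125.20 mGal

-125.2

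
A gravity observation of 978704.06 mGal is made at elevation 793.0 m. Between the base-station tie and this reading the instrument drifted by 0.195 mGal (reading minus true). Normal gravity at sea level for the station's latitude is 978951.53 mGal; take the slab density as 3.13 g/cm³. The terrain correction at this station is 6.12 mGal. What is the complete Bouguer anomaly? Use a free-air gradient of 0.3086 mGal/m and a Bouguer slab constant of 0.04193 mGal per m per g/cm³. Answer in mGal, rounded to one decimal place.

Drift-corrected reading = 978704.06 − (0.195) = 978703.865 mGal
Free-air correction = 0.3086 × 793.0 = 244.72 mGal
Free-air anomaly = 978703.865 − 978951.53 + (244.72) = -2.945 mGal
Bouguer slab correction = 0.04193 × 3.13 × 793.0 = 104.07 mGal
Simple Bouguer anomaly = -2.945 − (104.07) = -107.015 mGal
Complete Bouguer anomaly = -107.015 + 6.12 = -100.895 mGal

-100.9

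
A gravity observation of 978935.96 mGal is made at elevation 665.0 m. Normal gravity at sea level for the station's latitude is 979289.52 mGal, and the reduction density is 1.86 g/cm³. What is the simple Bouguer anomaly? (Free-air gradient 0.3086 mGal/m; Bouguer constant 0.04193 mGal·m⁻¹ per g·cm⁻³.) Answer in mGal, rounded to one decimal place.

-200.2

Free-air correction = 0.3086 × 665.0 = 205.22 mGal
Free-air anomaly = 978935.96 − 979289.52 + (205.22) = -148.34 mGal
Bouguer slab correction = 0.04193 × 1.86 × 665.0 = 51.86 mGal
Simple Bouguer anomaly = -148.34 − (51.86) = -200.20 mGal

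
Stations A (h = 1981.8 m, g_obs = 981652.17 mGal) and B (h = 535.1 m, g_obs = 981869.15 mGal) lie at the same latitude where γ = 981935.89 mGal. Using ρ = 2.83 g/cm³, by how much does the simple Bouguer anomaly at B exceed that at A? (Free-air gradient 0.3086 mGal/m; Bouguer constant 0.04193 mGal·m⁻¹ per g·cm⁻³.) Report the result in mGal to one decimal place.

-57.8

Δg_SB(A) = 981652.17 − 981935.89 + 0.3086×1981.8 − 0.04193×2.83×1981.8 = 92.70 mGal
Δg_SB(B) = 981869.15 − 981935.89 + 0.3086×535.1 − 0.04193×2.83×535.1 = 34.90 mGal
Difference = 34.90 − (92.70) = -57.80 mGal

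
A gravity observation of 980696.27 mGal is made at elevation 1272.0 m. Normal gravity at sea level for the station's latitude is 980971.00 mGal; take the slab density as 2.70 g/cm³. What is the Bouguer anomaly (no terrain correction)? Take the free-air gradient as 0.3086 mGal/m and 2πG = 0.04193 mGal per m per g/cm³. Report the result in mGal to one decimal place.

-26.2

Free-air correction = 0.3086 × 1272.0 = 392.54 mGal
Free-air anomaly = 980696.27 − 980971.00 + (392.54) = 117.81 mGal
Bouguer slab correction = 0.04193 × 2.70 × 1272.0 = 144.00 mGal
Simple Bouguer anomaly = 117.81 − (144.00) = -26.19 mGal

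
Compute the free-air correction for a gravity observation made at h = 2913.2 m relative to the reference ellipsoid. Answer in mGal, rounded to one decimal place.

899.0

Free-air correction = 0.3086 × 2913.2 = 899.0 mGal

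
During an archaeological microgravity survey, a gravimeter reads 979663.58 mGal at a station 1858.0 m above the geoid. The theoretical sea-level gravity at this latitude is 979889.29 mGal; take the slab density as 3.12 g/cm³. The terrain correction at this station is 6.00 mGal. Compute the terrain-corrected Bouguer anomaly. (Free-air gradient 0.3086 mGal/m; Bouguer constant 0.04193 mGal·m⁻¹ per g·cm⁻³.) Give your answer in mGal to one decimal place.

Free-air correction = 0.3086 × 1858.0 = 573.38 mGal
Free-air anomaly = 979663.58 − 979889.29 + (573.38) = 347.67 mGal
Bouguer slab correction = 0.04193 × 3.12 × 1858.0 = 243.07 mGal
Simple Bouguer anomaly = 347.67 − (243.07) = 104.60 mGal
Complete Bouguer anomaly = 104.60 + 6.00 = 110.60 mGal

110.6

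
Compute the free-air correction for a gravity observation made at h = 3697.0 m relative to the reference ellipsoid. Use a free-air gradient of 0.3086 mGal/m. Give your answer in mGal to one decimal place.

Free-air correction = 0.3086 × 3697.0 = 1140.9 mGal

1140.9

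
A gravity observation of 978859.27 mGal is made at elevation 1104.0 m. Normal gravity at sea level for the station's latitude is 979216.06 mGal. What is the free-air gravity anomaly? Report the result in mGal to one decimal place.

Free-air correction = 0.3086 × 1104.0 = 340.69 mGal
Free-air anomaly = 978859.27 − 979216.06 + (340.69) = -16.10 mGal

-16.1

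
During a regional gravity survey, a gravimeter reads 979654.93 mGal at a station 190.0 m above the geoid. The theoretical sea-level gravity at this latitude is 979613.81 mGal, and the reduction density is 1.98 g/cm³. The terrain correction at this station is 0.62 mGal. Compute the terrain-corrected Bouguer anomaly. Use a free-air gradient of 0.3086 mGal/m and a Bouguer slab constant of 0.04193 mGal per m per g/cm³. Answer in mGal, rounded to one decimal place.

Free-air correction = 0.3086 × 190.0 = 58.63 mGal
Free-air anomaly = 979654.93 − 979613.81 + (58.63) = 99.75 mGal
Bouguer slab correction = 0.04193 × 1.98 × 190.0 = 15.77 mGal
Simple Bouguer anomaly = 99.75 − (15.77) = 83.98 mGal
Complete Bouguer anomaly = 83.98 + 0.62 = 84.60 mGal

84.6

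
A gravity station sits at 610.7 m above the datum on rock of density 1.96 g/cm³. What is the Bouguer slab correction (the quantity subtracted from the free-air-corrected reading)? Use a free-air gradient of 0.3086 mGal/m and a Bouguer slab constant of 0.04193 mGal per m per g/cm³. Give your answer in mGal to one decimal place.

Bouguer slab correction = 0.04193 × 1.96 × 610.7 = 50.2 mGal

50.2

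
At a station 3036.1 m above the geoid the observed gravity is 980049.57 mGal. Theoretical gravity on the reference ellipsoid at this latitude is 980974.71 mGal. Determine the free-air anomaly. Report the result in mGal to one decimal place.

11.8

Free-air correction = 0.3086 × 3036.1 = 936.94 mGal
Free-air anomaly = 980049.57 − 980974.71 + (936.94) = 11.80 mGal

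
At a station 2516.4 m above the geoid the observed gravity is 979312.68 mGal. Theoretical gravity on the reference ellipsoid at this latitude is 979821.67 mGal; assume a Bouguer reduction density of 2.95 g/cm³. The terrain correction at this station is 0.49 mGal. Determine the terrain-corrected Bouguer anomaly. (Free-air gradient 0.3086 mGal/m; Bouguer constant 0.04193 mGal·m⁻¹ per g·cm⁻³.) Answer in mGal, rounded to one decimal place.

-43.2

Free-air correction = 0.3086 × 2516.4 = 776.56 mGal
Free-air anomaly = 979312.68 − 979821.67 + (776.56) = 267.57 mGal
Bouguer slab correction = 0.04193 × 2.95 × 2516.4 = 311.26 mGal
Simple Bouguer anomaly = 267.57 − (311.26) = -43.69 mGal
Complete Bouguer anomaly = -43.69 + 0.49 = -43.20 mGal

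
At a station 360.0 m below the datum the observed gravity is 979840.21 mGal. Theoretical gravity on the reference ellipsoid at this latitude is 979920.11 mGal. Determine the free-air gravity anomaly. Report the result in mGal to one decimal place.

-191.0

Free-air correction = 0.3086 × -360.0 = -111.10 mGal
Free-air anomaly = 979840.21 − 979920.11 + (-111.10) = -191.00 mGal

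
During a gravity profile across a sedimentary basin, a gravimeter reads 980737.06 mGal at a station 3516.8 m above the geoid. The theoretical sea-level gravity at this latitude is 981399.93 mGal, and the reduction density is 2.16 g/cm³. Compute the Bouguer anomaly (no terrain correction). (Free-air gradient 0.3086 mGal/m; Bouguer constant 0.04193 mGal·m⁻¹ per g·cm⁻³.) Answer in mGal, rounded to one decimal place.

Free-air correction = 0.3086 × 3516.8 = 1085.28 mGal
Free-air anomaly = 980737.06 − 981399.93 + (1085.28) = 422.41 mGal
Bouguer slab correction = 0.04193 × 2.16 × 3516.8 = 318.51 mGal
Simple Bouguer anomaly = 422.41 − (318.51) = 103.90 mGal

103.9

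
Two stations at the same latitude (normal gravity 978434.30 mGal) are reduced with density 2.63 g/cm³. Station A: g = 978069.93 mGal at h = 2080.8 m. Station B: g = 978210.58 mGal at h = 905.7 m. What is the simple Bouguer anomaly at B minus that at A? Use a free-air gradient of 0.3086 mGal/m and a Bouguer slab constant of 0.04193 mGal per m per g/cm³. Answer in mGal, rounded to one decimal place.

Δg_SB(A) = 978069.93 − 978434.30 + 0.3086×2080.8 − 0.04193×2.63×2080.8 = 48.30 mGal
Δg_SB(B) = 978210.58 − 978434.30 + 0.3086×905.7 − 0.04193×2.63×905.7 = -44.10 mGal
Difference = -44.10 − (48.30) = -92.40 mGal

-92.4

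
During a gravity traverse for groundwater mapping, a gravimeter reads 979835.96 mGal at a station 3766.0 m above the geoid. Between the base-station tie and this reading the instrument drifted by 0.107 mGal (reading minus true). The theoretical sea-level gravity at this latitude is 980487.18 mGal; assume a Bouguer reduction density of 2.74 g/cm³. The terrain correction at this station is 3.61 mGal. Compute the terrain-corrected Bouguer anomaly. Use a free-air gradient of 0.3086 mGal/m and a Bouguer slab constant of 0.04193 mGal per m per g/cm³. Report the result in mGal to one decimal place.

81.8

Drift-corrected reading = 979835.96 − (0.107) = 979835.853 mGal
Free-air correction = 0.3086 × 3766.0 = 1162.19 mGal
Free-air anomaly = 979835.853 − 980487.18 + (1162.19) = 510.863 mGal
Bouguer slab correction = 0.04193 × 2.74 × 3766.0 = 432.67 mGal
Simple Bouguer anomaly = 510.863 − (432.67) = 78.193 mGal
Complete Bouguer anomaly = 78.193 + 3.61 = 81.803 mGal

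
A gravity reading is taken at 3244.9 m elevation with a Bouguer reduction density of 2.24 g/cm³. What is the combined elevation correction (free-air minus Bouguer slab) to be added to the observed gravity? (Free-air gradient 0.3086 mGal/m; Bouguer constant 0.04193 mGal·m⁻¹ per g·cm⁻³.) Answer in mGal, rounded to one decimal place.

Combined gradient = 0.3086 − 0.04193 × 2.24 = 0.2146768 mGal/m
Combined elevation correction = 0.2146768 × 3244.9 = 696.6 mGal

696.6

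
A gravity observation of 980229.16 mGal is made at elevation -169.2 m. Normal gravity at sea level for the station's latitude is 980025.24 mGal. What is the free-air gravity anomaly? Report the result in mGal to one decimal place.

151.7

Free-air correction = 0.3086 × -169.2 = -52.22 mGal
Free-air anomaly = 980229.16 − 980025.24 + (-52.22) = 151.70 mGal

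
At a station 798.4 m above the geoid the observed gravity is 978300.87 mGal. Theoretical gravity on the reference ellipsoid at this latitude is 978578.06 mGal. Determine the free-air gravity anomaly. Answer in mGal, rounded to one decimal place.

Free-air correction = 0.3086 × 798.4 = 246.39 mGal
Free-air anomaly = 978300.87 − 978578.06 + (246.39) = -30.80 mGal

-30.8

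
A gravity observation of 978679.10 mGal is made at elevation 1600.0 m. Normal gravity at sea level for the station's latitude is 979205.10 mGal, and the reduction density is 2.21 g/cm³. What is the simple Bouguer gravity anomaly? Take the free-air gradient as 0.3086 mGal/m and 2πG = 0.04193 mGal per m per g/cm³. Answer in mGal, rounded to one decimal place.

-180.5

Free-air correction = 0.3086 × 1600.0 = 493.76 mGal
Free-air anomaly = 978679.10 − 979205.10 + (493.76) = -32.24 mGal
Bouguer slab correction = 0.04193 × 2.21 × 1600.0 = 148.26 mGal
Simple Bouguer anomaly = -32.24 − (148.26) = -180.50 mGal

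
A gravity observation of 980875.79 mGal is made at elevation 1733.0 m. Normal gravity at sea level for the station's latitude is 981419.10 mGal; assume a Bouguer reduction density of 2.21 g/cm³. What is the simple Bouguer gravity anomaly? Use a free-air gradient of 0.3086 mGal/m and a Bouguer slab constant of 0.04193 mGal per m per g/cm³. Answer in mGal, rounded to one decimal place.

-169.1

Free-air correction = 0.3086 × 1733.0 = 534.80 mGal
Free-air anomaly = 980875.79 − 981419.10 + (534.80) = -8.51 mGal
Bouguer slab correction = 0.04193 × 2.21 × 1733.0 = 160.59 mGal
Simple Bouguer anomaly = -8.51 − (160.59) = -169.10 mGal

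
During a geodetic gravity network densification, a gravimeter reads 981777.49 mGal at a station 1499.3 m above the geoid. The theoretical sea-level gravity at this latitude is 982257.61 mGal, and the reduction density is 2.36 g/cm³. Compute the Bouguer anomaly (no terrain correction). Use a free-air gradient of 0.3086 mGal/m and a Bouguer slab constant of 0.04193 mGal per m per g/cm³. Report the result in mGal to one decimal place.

Free-air correction = 0.3086 × 1499.3 = 462.68 mGal
Free-air anomaly = 981777.49 − 982257.61 + (462.68) = -17.44 mGal
Bouguer slab correction = 0.04193 × 2.36 × 1499.3 = 148.36 mGal
Simple Bouguer anomaly = -17.44 − (148.36) = -165.80 mGal

-165.8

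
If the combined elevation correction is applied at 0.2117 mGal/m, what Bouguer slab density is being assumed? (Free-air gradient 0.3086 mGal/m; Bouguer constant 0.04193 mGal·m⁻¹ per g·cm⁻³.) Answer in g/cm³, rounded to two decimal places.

0.2117 = 0.3086 − 0.04193 × ρ
ρ = (0.3086 − 0.2117) / 0.04193 = 2.31 g/cm³

2.31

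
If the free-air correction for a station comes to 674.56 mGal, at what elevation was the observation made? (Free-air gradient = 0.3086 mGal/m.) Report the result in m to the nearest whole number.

2186

h = 674.56 / 0.3086 = 2185.87 m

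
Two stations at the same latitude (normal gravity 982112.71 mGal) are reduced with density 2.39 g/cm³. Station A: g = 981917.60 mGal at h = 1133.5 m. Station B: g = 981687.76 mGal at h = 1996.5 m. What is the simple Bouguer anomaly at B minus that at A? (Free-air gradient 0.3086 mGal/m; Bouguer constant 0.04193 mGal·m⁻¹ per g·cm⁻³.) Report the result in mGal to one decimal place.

Δg_SB(A) = 981917.60 − 982112.71 + 0.3086×1133.5 − 0.04193×2.39×1133.5 = 41.10 mGal
Δg_SB(B) = 981687.76 − 982112.71 + 0.3086×1996.5 − 0.04193×2.39×1996.5 = -8.90 mGal
Difference = -8.90 − (41.10) = -50.00 mGal

-50.0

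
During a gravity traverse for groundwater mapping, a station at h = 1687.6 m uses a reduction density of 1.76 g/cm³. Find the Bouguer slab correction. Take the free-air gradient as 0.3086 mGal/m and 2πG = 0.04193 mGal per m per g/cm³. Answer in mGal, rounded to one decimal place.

Bouguer slab correction = 0.04193 × 1.76 × 1687.6 = 124.5 mGal

124.5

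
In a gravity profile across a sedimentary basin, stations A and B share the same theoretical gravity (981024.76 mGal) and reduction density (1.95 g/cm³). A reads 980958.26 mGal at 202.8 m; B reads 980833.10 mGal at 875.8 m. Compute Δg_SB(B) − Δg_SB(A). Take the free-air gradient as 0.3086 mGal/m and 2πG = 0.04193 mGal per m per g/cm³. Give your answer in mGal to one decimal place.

Δg_SB(A) = 980958.26 − 981024.76 + 0.3086×202.8 − 0.04193×1.95×202.8 = -20.50 mGal
Δg_SB(B) = 980833.10 − 981024.76 + 0.3086×875.8 − 0.04193×1.95×875.8 = 7.00 mGal
Difference = 7.00 − (-20.50) = 27.50 mGal

27.5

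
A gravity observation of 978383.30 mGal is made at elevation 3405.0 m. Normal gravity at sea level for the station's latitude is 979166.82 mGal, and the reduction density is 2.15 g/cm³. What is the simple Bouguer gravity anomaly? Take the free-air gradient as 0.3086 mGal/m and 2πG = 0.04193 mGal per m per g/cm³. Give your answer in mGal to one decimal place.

-39.7

Free-air correction = 0.3086 × 3405.0 = 1050.78 mGal
Free-air anomaly = 978383.30 − 979166.82 + (1050.78) = 267.26 mGal
Bouguer slab correction = 0.04193 × 2.15 × 3405.0 = 306.96 mGal
Simple Bouguer anomaly = 267.26 − (306.96) = -39.70 mGal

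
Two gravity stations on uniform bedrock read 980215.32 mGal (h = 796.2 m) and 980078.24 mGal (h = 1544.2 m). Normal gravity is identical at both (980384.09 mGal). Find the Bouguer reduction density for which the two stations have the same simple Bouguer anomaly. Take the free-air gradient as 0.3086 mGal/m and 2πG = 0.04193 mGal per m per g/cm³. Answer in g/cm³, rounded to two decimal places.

2.99

Δg_obs = 980078.24 − 980215.32 = -137.08 mGal over Δh = 1544.2 − 796.2 = 748.0 m
Equal Bouguer anomalies ⇒ Δg_obs + (0.3086 − 0.04193ρ)·Δh = 0
0.3086 − 0.04193ρ = −Δg_obs/Δh = 0.18326
ρ = (0.3086 − 0.18326) / 0.04193 = 2.99 g/cm³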